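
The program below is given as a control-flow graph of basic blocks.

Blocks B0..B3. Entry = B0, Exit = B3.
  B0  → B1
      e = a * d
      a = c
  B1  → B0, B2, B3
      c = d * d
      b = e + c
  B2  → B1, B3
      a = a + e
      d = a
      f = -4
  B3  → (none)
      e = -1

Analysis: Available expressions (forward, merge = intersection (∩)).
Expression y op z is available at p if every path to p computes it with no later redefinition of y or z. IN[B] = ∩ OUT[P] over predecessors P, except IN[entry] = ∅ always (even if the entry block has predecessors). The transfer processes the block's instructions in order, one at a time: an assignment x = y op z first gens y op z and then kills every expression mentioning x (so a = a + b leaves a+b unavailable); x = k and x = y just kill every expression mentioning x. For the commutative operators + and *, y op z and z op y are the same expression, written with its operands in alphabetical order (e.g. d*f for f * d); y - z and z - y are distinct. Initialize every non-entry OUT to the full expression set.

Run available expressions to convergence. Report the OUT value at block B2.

Per-block solution:
  B0:   IN={}   OUT={}
  B1:   IN={}   OUT={c+e, d*d}
  B2:   IN={c+e, d*d}   OUT={c+e}
  B3:   IN={c+e}   OUT={}

Merge at B2: IN[B2] = OUT[B1] = {c+e, d*d}
Applying B2's transfer function to that IN value gives OUT[B2] (row B2 above).

Answer: {c+e}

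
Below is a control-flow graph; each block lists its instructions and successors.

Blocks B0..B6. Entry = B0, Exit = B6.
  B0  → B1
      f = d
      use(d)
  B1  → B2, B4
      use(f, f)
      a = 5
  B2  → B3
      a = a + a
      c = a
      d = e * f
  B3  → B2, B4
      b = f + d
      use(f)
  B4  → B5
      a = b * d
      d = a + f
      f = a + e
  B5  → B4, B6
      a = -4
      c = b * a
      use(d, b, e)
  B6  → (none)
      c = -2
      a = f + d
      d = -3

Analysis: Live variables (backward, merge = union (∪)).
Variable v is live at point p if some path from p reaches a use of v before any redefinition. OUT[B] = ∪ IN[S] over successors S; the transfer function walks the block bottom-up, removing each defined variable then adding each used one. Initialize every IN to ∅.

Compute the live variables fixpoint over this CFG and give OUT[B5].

Answer: {b, d, e, f}

Derivation:
Per-block solution:
  B0: | IN={b, d, e} | OUT={b, d, e, f}
  B1: | IN={b, d, e, f} | OUT={a, b, d, e, f}
  B2: | IN={a, e, f} | OUT={a, d, e, f}
  B3: | IN={a, d, e, f} | OUT={a, b, d, e, f}
  B4: | IN={b, d, e, f} | OUT={b, d, e, f}
  B5: | IN={b, d, e, f} | OUT={b, d, e, f}
  B6: | IN={d, f} | OUT={}

Merge at B5: OUT[B5] = IN[B4] ⊔ IN[B6] = {b, d, e, f}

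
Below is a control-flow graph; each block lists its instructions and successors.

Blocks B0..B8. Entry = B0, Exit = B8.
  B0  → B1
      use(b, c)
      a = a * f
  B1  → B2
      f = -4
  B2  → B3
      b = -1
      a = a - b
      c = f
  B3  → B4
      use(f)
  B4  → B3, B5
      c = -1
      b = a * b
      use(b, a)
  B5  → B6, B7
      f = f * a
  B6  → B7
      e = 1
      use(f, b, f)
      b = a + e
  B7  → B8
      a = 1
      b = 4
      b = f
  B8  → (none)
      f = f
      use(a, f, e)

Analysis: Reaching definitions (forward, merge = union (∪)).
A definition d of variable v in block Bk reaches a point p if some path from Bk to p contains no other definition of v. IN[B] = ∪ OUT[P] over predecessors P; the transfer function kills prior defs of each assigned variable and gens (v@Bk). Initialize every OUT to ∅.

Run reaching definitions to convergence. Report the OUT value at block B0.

Fixpoint table:
  B0:   IN={}   OUT={a@B0}
  B1:   IN={a@B0}   OUT={a@B0, f@B1}
  B2:   IN={a@B0, f@B1}   OUT={a@B2, b@B2, c@B2, f@B1}
  B3:   IN={a@B2, b@B2, b@B4, c@B2, c@B4, f@B1}   OUT={a@B2, b@B2, b@B4, c@B2, c@B4, f@B1}
  B4:   IN={a@B2, b@B2, b@B4, c@B2, c@B4, f@B1}   OUT={a@B2, b@B4, c@B4, f@B1}
  B5:   IN={a@B2, b@B4, c@B4, f@B1}   OUT={a@B2, b@B4, c@B4, f@B5}
  B6:   IN={a@B2, b@B4, c@B4, f@B5}   OUT={a@B2, b@B6, c@B4, e@B6, f@B5}
  B7:   IN={a@B2, b@B4, b@B6, c@B4, e@B6, f@B5}   OUT={a@B7, b@B7, c@B4, e@B6, f@B5}
  B8:   IN={a@B7, b@B7, c@B4, e@B6, f@B5}   OUT={a@B7, b@B7, c@B4, e@B6, f@B8}

B0 is the boundary node: IN[B0] = {}
Applying B0's transfer function to that IN value gives OUT[B0] (row B0 above).

Answer: {a@B0}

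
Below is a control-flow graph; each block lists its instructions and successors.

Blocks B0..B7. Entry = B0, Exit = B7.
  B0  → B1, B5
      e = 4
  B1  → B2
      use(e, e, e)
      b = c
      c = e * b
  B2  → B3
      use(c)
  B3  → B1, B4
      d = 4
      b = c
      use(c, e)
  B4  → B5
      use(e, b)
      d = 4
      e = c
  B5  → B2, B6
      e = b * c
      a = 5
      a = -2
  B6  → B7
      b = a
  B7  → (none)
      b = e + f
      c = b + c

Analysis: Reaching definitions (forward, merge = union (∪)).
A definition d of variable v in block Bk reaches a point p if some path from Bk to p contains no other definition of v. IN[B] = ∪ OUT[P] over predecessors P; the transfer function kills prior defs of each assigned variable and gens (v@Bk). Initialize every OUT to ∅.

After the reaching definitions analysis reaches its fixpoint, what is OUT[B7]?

Converged values:
  B0: | IN={} | OUT={e@B0}
  B1: | IN={a@B5, b@B3, c@B1, d@B3, e@B0, e@B5} | OUT={a@B5, b@B1, c@B1, d@B3, e@B0, e@B5}
  B2: | IN={a@B5, b@B1, b@B3, c@B1, d@B3, d@B4, e@B0, e@B5} | OUT={a@B5, b@B1, b@B3, c@B1, d@B3, d@B4, e@B0, e@B5}
  B3: | IN={a@B5, b@B1, b@B3, c@B1, d@B3, d@B4, e@B0, e@B5} | OUT={a@B5, b@B3, c@B1, d@B3, e@B0, e@B5}
  B4: | IN={a@B5, b@B3, c@B1, d@B3, e@B0, e@B5} | OUT={a@B5, b@B3, c@B1, d@B4, e@B4}
  B5: | IN={a@B5, b@B3, c@B1, d@B4, e@B0, e@B4} | OUT={a@B5, b@B3, c@B1, d@B4, e@B5}
  B6: | IN={a@B5, b@B3, c@B1, d@B4, e@B5} | OUT={a@B5, b@B6, c@B1, d@B4, e@B5}
  B7: | IN={a@B5, b@B6, c@B1, d@B4, e@B5} | OUT={a@B5, b@B7, c@B7, d@B4, e@B5}

Merge at B7: IN[B7] = OUT[B6] = {a@B5, b@B6, c@B1, d@B4, e@B5}
Applying B7's transfer function to that IN value gives OUT[B7] (row B7 above).

Answer: {a@B5, b@B7, c@B7, d@B4, e@B5}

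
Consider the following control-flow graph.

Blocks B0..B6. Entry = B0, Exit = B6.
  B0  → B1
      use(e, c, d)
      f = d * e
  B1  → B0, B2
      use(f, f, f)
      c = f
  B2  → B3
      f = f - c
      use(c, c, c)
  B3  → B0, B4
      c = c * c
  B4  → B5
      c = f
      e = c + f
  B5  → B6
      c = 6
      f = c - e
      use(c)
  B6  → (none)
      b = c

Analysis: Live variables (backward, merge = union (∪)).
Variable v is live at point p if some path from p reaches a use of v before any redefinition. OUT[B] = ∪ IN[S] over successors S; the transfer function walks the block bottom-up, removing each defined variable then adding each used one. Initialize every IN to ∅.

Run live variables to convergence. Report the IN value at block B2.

Per-block solution:
  B0: | IN={c, d, e} | OUT={d, e, f}
  B1: | IN={d, e, f} | OUT={c, d, e, f}
  B2: | IN={c, d, e, f} | OUT={c, d, e, f}
  B3: | IN={c, d, e, f} | OUT={c, d, e, f}
  B4: | IN={f} | OUT={e}
  B5: | IN={e} | OUT={c}
  B6: | IN={c} | OUT={}

Merge at B2: OUT[B2] = IN[B3] = {c, d, e, f}
Applying B2's transfer function to that OUT value gives IN[B2] (row B2 above).

Answer: {c, d, e, f}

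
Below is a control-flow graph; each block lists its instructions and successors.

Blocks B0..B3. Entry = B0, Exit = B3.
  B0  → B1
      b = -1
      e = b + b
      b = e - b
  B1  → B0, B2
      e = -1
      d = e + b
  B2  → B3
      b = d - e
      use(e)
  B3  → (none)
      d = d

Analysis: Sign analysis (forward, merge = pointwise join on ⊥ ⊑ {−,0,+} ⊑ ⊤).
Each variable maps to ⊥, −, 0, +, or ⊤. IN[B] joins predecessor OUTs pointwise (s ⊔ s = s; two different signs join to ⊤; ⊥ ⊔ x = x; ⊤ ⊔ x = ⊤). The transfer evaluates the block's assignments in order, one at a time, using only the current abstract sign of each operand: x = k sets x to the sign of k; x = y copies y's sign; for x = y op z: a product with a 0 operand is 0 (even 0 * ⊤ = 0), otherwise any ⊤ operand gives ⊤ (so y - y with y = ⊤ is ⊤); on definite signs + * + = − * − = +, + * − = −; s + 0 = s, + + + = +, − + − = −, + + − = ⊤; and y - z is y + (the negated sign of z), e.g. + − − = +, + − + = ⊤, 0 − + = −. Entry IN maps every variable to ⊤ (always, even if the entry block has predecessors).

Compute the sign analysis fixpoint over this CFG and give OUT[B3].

Answer: {a: ⊤, b: ⊤, c: ⊤, d: ⊤, e: -, f: ⊤}

Trace:
Converged values:
  B0:   IN=(all ⊤)   OUT={e:-; rest ⊤}
  B1:   IN={e:-; rest ⊤}   OUT={e:-; rest ⊤}
  B2:   IN={e:-; rest ⊤}   OUT={e:-; rest ⊤}
  B3:   IN={e:-; rest ⊤}   OUT={e:-; rest ⊤}

Merge at B3: IN[B3] = OUT[B2] = {a: ⊤, b: ⊤, c: ⊤, d: ⊤, e: -, f: ⊤}
Applying B3's transfer function to that IN value gives OUT[B3] (row B3 above).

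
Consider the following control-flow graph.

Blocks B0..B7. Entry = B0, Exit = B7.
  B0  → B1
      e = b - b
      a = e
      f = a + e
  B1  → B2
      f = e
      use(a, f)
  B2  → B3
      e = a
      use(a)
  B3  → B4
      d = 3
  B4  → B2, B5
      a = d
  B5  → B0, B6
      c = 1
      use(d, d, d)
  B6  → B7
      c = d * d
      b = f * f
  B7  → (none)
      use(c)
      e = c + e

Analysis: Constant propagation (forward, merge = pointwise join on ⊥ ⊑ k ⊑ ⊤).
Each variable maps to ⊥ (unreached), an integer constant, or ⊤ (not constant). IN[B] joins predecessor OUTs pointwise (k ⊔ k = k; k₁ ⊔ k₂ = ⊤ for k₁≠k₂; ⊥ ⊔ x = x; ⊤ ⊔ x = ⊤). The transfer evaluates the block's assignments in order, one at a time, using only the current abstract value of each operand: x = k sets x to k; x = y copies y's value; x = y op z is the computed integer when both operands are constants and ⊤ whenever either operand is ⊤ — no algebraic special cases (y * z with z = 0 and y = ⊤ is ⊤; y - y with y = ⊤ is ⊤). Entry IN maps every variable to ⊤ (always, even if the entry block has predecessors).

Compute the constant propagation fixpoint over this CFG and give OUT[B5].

Fixpoint table:
  B0: | IN=(all ⊤) | OUT=(all ⊤)
  B1: | IN=(all ⊤) | OUT=(all ⊤)
  B2: | IN=(all ⊤) | OUT=(all ⊤)
  B3: | IN=(all ⊤) | OUT={d:3; rest ⊤}
  B4: | IN={d:3; rest ⊤} | OUT={a:3, d:3; rest ⊤}
  B5: | IN={a:3, d:3; rest ⊤} | OUT={a:3, c:1, d:3; rest ⊤}
  B6: | IN={a:3, c:1, d:3; rest ⊤} | OUT={a:3, c:9, d:3; rest ⊤}
  B7: | IN={a:3, c:9, d:3; rest ⊤} | OUT={a:3, c:9, d:3; rest ⊤}

Merge at B5: IN[B5] = OUT[B4] = {a: 3, b: ⊤, c: ⊤, d: 3, e: ⊤, f: ⊤}
Applying B5's transfer function to that IN value gives OUT[B5] (row B5 above).

Answer: {a: 3, b: ⊤, c: 1, d: 3, e: ⊤, f: ⊤}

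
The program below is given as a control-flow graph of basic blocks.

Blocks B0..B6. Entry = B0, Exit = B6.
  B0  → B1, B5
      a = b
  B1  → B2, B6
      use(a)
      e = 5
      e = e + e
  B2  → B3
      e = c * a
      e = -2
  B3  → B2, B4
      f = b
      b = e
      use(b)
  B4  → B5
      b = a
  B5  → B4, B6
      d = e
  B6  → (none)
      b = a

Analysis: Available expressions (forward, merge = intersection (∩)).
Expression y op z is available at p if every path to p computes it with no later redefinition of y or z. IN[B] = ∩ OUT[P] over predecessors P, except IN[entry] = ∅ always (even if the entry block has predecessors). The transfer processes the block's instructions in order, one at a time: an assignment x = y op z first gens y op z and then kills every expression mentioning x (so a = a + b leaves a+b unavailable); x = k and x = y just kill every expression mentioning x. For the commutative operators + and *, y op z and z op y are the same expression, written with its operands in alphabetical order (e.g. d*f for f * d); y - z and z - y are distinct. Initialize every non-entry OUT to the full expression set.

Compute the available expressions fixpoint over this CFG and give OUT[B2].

Answer: {a*c}

Working:
Converged values:
  B0:   IN={}   OUT={}
  B1:   IN={}   OUT={}
  B2:   IN={}   OUT={a*c}
  B3:   IN={a*c}   OUT={a*c}
  B4:   IN={}   OUT={}
  B5:   IN={}   OUT={}
  B6:   IN={}   OUT={}

Merge at B2: IN[B2] = OUT[B1] ∩ OUT[B3] = {}
Applying B2's transfer function to that IN value gives OUT[B2] (row B2 above).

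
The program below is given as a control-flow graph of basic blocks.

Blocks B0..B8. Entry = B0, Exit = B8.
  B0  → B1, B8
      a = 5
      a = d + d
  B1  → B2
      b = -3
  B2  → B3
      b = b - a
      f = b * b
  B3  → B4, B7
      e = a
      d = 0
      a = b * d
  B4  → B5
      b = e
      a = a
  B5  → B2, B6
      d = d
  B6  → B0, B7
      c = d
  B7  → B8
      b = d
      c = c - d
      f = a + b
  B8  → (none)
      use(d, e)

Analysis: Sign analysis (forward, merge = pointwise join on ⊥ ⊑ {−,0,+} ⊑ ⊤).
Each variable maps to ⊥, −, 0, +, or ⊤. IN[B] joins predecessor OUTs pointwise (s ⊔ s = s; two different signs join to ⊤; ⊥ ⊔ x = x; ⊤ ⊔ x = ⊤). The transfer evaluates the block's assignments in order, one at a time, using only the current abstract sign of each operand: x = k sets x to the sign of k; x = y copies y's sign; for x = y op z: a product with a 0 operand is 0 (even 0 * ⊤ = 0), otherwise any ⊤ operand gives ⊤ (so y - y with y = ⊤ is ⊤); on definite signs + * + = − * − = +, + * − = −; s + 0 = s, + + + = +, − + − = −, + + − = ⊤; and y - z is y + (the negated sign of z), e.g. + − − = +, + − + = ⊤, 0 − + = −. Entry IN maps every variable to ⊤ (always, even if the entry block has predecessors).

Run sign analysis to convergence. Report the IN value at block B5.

Answer: {a: 0, b: ⊤, c: ⊤, d: 0, e: ⊤, f: ⊤}

Working:
Per-block solution:
  B0: | IN=(all ⊤) | OUT=(all ⊤)
  B1: | IN=(all ⊤) | OUT={b:-; rest ⊤}
  B2: | IN=(all ⊤) | OUT=(all ⊤)
  B3: | IN=(all ⊤) | OUT={a:0, d:0; rest ⊤}
  B4: | IN={a:0, d:0; rest ⊤} | OUT={a:0, d:0; rest ⊤}
  B5: | IN={a:0, d:0; rest ⊤} | OUT={a:0, d:0; rest ⊤}
  B6: | IN={a:0, d:0; rest ⊤} | OUT={a:0, c:0, d:0; rest ⊤}
  B7: | IN={a:0, d:0; rest ⊤} | OUT={a:0, b:0, d:0, f:0; rest ⊤}
  B8: | IN=(all ⊤) | OUT=(all ⊤)

Merge at B5: IN[B5] = OUT[B4] = {a: 0, b: ⊤, c: ⊤, d: 0, e: ⊤, f: ⊤}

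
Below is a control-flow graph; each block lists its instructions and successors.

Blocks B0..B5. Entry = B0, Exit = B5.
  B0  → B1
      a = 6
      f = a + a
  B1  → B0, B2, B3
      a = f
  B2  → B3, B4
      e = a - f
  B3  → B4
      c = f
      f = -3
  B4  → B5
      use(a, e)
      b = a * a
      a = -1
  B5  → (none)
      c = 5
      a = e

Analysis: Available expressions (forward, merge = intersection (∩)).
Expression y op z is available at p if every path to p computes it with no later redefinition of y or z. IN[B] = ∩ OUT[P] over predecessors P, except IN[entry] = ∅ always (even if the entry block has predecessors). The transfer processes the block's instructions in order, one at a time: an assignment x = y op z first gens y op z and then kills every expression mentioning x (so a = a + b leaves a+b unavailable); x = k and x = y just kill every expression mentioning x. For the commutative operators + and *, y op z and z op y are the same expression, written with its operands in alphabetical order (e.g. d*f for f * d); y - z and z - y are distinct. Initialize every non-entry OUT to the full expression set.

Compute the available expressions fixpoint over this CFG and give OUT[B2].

Answer: {a-f}

Trace:
Fixpoint table:
  B0: | IN={} | OUT={a+a}
  B1: | IN={a+a} | OUT={}
  B2: | IN={} | OUT={a-f}
  B3: | IN={} | OUT={}
  B4: | IN={} | OUT={}
  B5: | IN={} | OUT={}

Merge at B2: IN[B2] = OUT[B1] = {}
Applying B2's transfer function to that IN value gives OUT[B2] (row B2 above).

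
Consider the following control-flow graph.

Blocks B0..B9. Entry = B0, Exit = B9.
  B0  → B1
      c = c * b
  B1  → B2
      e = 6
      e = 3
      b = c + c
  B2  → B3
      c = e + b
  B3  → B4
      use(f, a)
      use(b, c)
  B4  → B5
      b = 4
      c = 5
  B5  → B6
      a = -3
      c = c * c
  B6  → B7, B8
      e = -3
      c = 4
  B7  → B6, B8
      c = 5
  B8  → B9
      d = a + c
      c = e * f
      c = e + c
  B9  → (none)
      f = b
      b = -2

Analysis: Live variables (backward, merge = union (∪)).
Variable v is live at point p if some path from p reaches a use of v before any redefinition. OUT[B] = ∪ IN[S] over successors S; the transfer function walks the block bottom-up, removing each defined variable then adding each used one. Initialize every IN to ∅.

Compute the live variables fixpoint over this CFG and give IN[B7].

Per-block solution:
  B0:   IN={a, b, c, f}   OUT={a, c, f}
  B1:   IN={a, c, f}   OUT={a, b, e, f}
  B2:   IN={a, b, e, f}   OUT={a, b, c, f}
  B3:   IN={a, b, c, f}   OUT={f}
  B4:   IN={f}   OUT={b, c, f}
  B5:   IN={b, c, f}   OUT={a, b, f}
  B6:   IN={a, b, f}   OUT={a, b, c, e, f}
  B7:   IN={a, b, e, f}   OUT={a, b, c, e, f}
  B8:   IN={a, b, c, e, f}   OUT={b}
  B9:   IN={b}   OUT={}

Merge at B7: OUT[B7] = IN[B6] ⊔ IN[B8] = {a, b, c, e, f}
Applying B7's transfer function to that OUT value gives IN[B7] (row B7 above).

Answer: {a, b, e, f}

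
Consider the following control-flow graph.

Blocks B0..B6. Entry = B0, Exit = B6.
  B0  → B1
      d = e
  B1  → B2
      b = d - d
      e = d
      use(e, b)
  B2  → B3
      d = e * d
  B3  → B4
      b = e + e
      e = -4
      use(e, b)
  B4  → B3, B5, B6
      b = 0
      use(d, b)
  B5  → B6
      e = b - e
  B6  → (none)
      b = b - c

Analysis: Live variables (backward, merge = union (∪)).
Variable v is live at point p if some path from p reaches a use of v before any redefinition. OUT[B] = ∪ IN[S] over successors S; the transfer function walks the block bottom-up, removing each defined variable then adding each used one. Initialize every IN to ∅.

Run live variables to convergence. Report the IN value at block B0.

Answer: {c, e}

Trace:
Fixpoint table:
  B0:   IN={c, e}   OUT={c, d}
  B1:   IN={c, d}   OUT={c, d, e}
  B2:   IN={c, d, e}   OUT={c, d, e}
  B3:   IN={c, d, e}   OUT={c, d, e}
  B4:   IN={c, d, e}   OUT={b, c, d, e}
  B5:   IN={b, c, e}   OUT={b, c}
  B6:   IN={b, c}   OUT={}

Merge at B0: OUT[B0] = IN[B1] = {c, d}
Applying B0's transfer function to that OUT value gives IN[B0] (row B0 above).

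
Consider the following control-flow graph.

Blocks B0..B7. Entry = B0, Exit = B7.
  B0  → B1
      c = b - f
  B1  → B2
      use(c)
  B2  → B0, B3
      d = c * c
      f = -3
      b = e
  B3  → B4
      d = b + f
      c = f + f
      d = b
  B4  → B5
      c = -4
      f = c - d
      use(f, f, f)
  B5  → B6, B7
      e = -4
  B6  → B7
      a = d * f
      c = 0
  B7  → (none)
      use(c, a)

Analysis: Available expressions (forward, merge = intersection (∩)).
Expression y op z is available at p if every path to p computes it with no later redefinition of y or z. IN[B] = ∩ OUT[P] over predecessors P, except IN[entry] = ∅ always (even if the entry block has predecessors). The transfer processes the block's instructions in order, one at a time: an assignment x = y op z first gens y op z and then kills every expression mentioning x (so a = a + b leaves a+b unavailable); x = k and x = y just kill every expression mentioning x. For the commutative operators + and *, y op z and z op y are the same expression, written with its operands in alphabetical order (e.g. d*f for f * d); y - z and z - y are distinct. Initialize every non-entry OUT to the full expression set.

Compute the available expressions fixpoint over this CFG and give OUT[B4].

Answer: {c-d}

Derivation:
Converged values:
  B0:   IN={}   OUT={b-f}
  B1:   IN={b-f}   OUT={b-f}
  B2:   IN={b-f}   OUT={c*c}
  B3:   IN={c*c}   OUT={b+f, f+f}
  B4:   IN={b+f, f+f}   OUT={c-d}
  B5:   IN={c-d}   OUT={c-d}
  B6:   IN={c-d}   OUT={d*f}
  B7:   IN={}   OUT={}

Merge at B4: IN[B4] = OUT[B3] = {b+f, f+f}
Applying B4's transfer function to that IN value gives OUT[B4] (row B4 above).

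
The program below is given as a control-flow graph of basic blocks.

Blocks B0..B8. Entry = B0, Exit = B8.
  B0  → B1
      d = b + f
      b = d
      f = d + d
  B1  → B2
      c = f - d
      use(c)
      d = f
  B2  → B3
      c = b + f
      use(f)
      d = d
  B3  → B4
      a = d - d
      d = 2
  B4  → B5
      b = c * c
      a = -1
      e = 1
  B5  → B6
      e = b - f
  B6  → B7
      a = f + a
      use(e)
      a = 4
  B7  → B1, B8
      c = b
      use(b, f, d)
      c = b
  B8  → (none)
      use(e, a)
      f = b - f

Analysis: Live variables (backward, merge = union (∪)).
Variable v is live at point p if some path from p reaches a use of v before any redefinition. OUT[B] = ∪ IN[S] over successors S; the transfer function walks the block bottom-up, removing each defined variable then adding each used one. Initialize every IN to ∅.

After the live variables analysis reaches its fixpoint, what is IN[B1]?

Answer: {b, d, f}

Working:
Fixpoint table:
  B0: | IN={b, f} | OUT={b, d, f}
  B1: | IN={b, d, f} | OUT={b, d, f}
  B2: | IN={b, d, f} | OUT={c, d, f}
  B3: | IN={c, d, f} | OUT={c, d, f}
  B4: | IN={c, d, f} | OUT={a, b, d, f}
  B5: | IN={a, b, d, f} | OUT={a, b, d, e, f}
  B6: | IN={a, b, d, e, f} | OUT={a, b, d, e, f}
  B7: | IN={a, b, d, e, f} | OUT={a, b, d, e, f}
  B8: | IN={a, b, e, f} | OUT={}

Merge at B1: OUT[B1] = IN[B2] = {b, d, f}
Applying B1's transfer function to that OUT value gives IN[B1] (row B1 above).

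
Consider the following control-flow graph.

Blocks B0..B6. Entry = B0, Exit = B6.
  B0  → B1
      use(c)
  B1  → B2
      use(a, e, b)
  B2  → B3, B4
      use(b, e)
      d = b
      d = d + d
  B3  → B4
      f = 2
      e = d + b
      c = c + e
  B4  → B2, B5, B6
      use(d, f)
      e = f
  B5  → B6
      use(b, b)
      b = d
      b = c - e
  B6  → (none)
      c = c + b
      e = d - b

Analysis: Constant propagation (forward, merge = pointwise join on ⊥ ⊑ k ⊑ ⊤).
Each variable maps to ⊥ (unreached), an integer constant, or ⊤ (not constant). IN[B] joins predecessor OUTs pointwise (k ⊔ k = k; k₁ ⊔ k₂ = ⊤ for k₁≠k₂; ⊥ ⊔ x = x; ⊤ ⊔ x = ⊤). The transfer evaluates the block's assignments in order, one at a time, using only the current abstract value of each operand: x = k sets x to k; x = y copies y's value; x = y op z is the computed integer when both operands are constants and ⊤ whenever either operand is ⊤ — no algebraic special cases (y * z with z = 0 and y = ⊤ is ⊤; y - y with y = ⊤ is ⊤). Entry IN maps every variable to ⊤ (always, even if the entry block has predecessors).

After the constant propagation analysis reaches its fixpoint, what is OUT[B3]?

Answer: {a: ⊤, b: ⊤, c: ⊤, d: ⊤, e: ⊤, f: 2}

Trace:
Fixpoint table:
  B0:  IN=(all ⊤)  OUT=(all ⊤)
  B1:  IN=(all ⊤)  OUT=(all ⊤)
  B2:  IN=(all ⊤)  OUT=(all ⊤)
  B3:  IN=(all ⊤)  OUT={f:2; rest ⊤}
  B4:  IN=(all ⊤)  OUT=(all ⊤)
  B5:  IN=(all ⊤)  OUT=(all ⊤)
  B6:  IN=(all ⊤)  OUT=(all ⊤)

Merge at B3: IN[B3] = OUT[B2] = {a: ⊤, b: ⊤, c: ⊤, d: ⊤, e: ⊤, f: ⊤}
Applying B3's transfer function to that IN value gives OUT[B3] (row B3 above).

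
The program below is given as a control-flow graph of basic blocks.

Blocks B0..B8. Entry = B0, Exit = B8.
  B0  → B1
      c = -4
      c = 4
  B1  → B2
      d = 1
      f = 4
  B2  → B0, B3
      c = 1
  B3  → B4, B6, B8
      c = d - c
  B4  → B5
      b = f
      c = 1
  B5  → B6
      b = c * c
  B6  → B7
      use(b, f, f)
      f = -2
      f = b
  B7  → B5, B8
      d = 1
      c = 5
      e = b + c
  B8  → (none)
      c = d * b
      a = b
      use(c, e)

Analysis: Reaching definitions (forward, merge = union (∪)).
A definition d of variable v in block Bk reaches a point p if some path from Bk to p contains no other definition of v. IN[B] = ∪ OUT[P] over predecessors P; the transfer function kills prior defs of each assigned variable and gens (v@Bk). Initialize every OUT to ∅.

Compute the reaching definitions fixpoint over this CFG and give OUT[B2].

Converged values:
  B0: | IN={c@B2, d@B1, f@B1} | OUT={c@B0, d@B1, f@B1}
  B1: | IN={c@B0, d@B1, f@B1} | OUT={c@B0, d@B1, f@B1}
  B2: | IN={c@B0, d@B1, f@B1} | OUT={c@B2, d@B1, f@B1}
  B3: | IN={c@B2, d@B1, f@B1} | OUT={c@B3, d@B1, f@B1}
  B4: | IN={c@B3, d@B1, f@B1} | OUT={b@B4, c@B4, d@B1, f@B1}
  B5: | IN={b@B4, b@B5, c@B4, c@B7, d@B1, d@B7, e@B7, f@B1, f@B6} | OUT={b@B5, c@B4, c@B7, d@B1, d@B7, e@B7, f@B1, f@B6}
  B6: | IN={b@B5, c@B3, c@B4, c@B7, d@B1, d@B7, e@B7, f@B1, f@B6} | OUT={b@B5, c@B3, c@B4, c@B7, d@B1, d@B7, e@B7, f@B6}
  B7: | IN={b@B5, c@B3, c@B4, c@B7, d@B1, d@B7, e@B7, f@B6} | OUT={b@B5, c@B7, d@B7, e@B7, f@B6}
  B8: | IN={b@B5, c@B3, c@B7, d@B1, d@B7, e@B7, f@B1, f@B6} | OUT={a@B8, b@B5, c@B8, d@B1, d@B7, e@B7, f@B1, f@B6}

Merge at B2: IN[B2] = OUT[B1] = {c@B0, d@B1, f@B1}
Applying B2's transfer function to that IN value gives OUT[B2] (row B2 above).

Answer: {c@B2, d@B1, f@B1}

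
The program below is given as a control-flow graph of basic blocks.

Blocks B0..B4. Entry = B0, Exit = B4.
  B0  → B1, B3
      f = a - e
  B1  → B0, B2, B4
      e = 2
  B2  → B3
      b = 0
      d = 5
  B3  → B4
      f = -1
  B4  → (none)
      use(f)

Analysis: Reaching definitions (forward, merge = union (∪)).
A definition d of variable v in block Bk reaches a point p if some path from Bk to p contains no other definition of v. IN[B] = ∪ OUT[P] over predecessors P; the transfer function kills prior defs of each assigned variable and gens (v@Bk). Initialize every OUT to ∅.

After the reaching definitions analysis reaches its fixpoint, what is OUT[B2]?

Answer: {b@B2, d@B2, e@B1, f@B0}

Trace:
Per-block solution:
  B0:   IN={e@B1, f@B0}   OUT={e@B1, f@B0}
  B1:   IN={e@B1, f@B0}   OUT={e@B1, f@B0}
  B2:   IN={e@B1, f@B0}   OUT={b@B2, d@B2, e@B1, f@B0}
  B3:   IN={b@B2, d@B2, e@B1, f@B0}   OUT={b@B2, d@B2, e@B1, f@B3}
  B4:   IN={b@B2, d@B2, e@B1, f@B0, f@B3}   OUT={b@B2, d@B2, e@B1, f@B0, f@B3}

Merge at B2: IN[B2] = OUT[B1] = {e@B1, f@B0}
Applying B2's transfer function to that IN value gives OUT[B2] (row B2 above).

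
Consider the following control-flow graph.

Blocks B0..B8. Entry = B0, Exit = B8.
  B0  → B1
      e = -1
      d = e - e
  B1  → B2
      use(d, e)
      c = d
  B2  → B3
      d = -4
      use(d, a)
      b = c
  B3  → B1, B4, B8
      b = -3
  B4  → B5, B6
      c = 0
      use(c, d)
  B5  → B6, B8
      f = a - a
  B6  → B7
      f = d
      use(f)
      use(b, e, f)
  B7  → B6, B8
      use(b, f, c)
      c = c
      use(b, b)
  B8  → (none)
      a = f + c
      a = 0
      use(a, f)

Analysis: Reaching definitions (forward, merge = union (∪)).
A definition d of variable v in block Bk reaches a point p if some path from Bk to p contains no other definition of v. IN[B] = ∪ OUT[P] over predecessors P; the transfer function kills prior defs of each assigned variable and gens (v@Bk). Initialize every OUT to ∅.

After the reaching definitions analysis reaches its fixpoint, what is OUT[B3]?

Fixpoint table:
  B0:   IN={}   OUT={d@B0, e@B0}
  B1:   IN={b@B3, c@B1, d@B0, d@B2, e@B0}   OUT={b@B3, c@B1, d@B0, d@B2, e@B0}
  B2:   IN={b@B3, c@B1, d@B0, d@B2, e@B0}   OUT={b@B2, c@B1, d@B2, e@B0}
  B3:   IN={b@B2, c@B1, d@B2, e@B0}   OUT={b@B3, c@B1, d@B2, e@B0}
  B4:   IN={b@B3, c@B1, d@B2, e@B0}   OUT={b@B3, c@B4, d@B2, e@B0}
  B5:   IN={b@B3, c@B4, d@B2, e@B0}   OUT={b@B3, c@B4, d@B2, e@B0, f@B5}
  B6:   IN={b@B3, c@B4, c@B7, d@B2, e@B0, f@B5, f@B6}   OUT={b@B3, c@B4, c@B7, d@B2, e@B0, f@B6}
  B7:   IN={b@B3, c@B4, c@B7, d@B2, e@B0, f@B6}   OUT={b@B3, c@B7, d@B2, e@B0, f@B6}
  B8:   IN={b@B3, c@B1, c@B4, c@B7, d@B2, e@B0, f@B5, f@B6}   OUT={a@B8, b@B3, c@B1, c@B4, c@B7, d@B2, e@B0, f@B5, f@B6}

Merge at B3: IN[B3] = OUT[B2] = {b@B2, c@B1, d@B2, e@B0}
Applying B3's transfer function to that IN value gives OUT[B3] (row B3 above).

Answer: {b@B3, c@B1, d@B2, e@B0}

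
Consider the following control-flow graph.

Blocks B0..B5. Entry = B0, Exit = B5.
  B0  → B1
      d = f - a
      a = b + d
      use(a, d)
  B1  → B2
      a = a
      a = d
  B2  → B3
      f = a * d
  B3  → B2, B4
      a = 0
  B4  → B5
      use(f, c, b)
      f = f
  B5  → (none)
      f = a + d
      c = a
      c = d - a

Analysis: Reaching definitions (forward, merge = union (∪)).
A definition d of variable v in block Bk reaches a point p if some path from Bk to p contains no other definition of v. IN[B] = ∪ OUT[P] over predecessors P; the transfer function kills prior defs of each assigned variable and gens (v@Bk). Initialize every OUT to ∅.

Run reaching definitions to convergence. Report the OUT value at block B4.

Answer: {a@B3, d@B0, f@B4}

Working:
Fixpoint table:
  B0:   IN={}   OUT={a@B0, d@B0}
  B1:   IN={a@B0, d@B0}   OUT={a@B1, d@B0}
  B2:   IN={a@B1, a@B3, d@B0, f@B2}   OUT={a@B1, a@B3, d@B0, f@B2}
  B3:   IN={a@B1, a@B3, d@B0, f@B2}   OUT={a@B3, d@B0, f@B2}
  B4:   IN={a@B3, d@B0, f@B2}   OUT={a@B3, d@B0, f@B4}
  B5:   IN={a@B3, d@B0, f@B4}   OUT={a@B3, c@B5, d@B0, f@B5}

Merge at B4: IN[B4] = OUT[B3] = {a@B3, d@B0, f@B2}
Applying B4's transfer function to that IN value gives OUT[B4] (row B4 above).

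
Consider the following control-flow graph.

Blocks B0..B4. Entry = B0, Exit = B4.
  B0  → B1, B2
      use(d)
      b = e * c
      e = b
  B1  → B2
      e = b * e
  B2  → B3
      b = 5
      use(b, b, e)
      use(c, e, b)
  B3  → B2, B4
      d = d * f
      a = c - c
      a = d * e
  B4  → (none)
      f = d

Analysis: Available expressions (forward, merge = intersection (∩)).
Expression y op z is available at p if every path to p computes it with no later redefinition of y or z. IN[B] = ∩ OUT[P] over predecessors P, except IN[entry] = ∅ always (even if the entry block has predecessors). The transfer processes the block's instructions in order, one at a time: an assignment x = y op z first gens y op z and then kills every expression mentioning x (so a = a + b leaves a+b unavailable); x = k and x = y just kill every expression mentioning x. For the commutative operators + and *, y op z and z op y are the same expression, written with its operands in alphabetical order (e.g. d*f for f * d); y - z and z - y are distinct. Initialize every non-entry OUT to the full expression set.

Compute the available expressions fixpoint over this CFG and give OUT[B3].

Answer: {c-c, d*e}

Working:
Converged values:
  B0:   IN={}   OUT={}
  B1:   IN={}   OUT={}
  B2:   IN={}   OUT={}
  B3:   IN={}   OUT={c-c, d*e}
  B4:   IN={c-c, d*e}   OUT={c-c, d*e}

Merge at B3: IN[B3] = OUT[B2] = {}
Applying B3's transfer function to that IN value gives OUT[B3] (row B3 above).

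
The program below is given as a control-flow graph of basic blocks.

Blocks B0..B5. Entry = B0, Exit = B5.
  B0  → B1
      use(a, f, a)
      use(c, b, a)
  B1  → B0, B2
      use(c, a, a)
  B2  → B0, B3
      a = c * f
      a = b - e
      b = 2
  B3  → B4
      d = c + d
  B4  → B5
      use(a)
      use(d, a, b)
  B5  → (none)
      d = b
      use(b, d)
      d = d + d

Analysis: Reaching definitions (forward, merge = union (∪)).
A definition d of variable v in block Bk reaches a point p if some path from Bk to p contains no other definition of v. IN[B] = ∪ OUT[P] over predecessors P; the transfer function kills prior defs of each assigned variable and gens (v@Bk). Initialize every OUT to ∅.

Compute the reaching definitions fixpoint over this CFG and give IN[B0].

Answer: {a@B2, b@B2}

Derivation:
Fixpoint table:
  B0:   IN={a@B2, b@B2}   OUT={a@B2, b@B2}
  B1:   IN={a@B2, b@B2}   OUT={a@B2, b@B2}
  B2:   IN={a@B2, b@B2}   OUT={a@B2, b@B2}
  B3:   IN={a@B2, b@B2}   OUT={a@B2, b@B2, d@B3}
  B4:   IN={a@B2, b@B2, d@B3}   OUT={a@B2, b@B2, d@B3}
  B5:   IN={a@B2, b@B2, d@B3}   OUT={a@B2, b@B2, d@B5}

Merge at B0 (entry node, so the boundary value {} is joined with the incoming edge(s)): IN[B0] = {} ⊔ OUT[B1] ⊔ OUT[B2] = {a@B2, b@B2}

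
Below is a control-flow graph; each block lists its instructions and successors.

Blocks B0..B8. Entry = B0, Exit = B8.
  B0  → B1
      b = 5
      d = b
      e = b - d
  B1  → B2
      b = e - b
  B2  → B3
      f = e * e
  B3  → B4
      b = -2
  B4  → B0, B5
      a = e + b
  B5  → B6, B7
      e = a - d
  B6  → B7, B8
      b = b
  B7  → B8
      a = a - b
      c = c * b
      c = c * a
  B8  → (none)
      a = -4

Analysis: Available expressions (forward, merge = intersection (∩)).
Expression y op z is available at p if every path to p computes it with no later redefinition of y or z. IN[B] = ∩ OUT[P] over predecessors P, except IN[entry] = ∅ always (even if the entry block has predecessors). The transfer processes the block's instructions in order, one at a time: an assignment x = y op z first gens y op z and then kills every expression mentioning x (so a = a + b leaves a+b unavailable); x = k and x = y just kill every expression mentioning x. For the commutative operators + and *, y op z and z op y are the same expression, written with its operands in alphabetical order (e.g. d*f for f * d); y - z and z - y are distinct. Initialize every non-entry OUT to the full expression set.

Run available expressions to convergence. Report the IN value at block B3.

Converged values:
  B0:  IN={}  OUT={b-d}
  B1:  IN={b-d}  OUT={}
  B2:  IN={}  OUT={e*e}
  B3:  IN={e*e}  OUT={e*e}
  B4:  IN={e*e}  OUT={b+e, e*e}
  B5:  IN={b+e, e*e}  OUT={a-d}
  B6:  IN={a-d}  OUT={a-d}
  B7:  IN={a-d}  OUT={}
  B8:  IN={}  OUT={}

Merge at B3: IN[B3] = OUT[B2] = {e*e}

Answer: {e*e}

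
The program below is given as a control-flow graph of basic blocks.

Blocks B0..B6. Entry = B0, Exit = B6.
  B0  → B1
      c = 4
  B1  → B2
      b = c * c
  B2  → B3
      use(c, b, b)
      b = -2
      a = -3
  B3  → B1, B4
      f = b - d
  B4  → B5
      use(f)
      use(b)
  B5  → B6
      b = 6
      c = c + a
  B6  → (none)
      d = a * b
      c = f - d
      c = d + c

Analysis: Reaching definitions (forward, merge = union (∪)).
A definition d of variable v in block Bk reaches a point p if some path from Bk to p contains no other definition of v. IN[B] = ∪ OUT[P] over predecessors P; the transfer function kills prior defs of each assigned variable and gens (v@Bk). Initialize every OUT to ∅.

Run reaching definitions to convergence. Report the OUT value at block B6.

Answer: {a@B2, b@B5, c@B6, d@B6, f@B3}

Derivation:
Fixpoint table:
  B0: | IN={} | OUT={c@B0}
  B1: | IN={a@B2, b@B2, c@B0, f@B3} | OUT={a@B2, b@B1, c@B0, f@B3}
  B2: | IN={a@B2, b@B1, c@B0, f@B3} | OUT={a@B2, b@B2, c@B0, f@B3}
  B3: | IN={a@B2, b@B2, c@B0, f@B3} | OUT={a@B2, b@B2, c@B0, f@B3}
  B4: | IN={a@B2, b@B2, c@B0, f@B3} | OUT={a@B2, b@B2, c@B0, f@B3}
  B5: | IN={a@B2, b@B2, c@B0, f@B3} | OUT={a@B2, b@B5, c@B5, f@B3}
  B6: | IN={a@B2, b@B5, c@B5, f@B3} | OUT={a@B2, b@B5, c@B6, d@B6, f@B3}

Merge at B6: IN[B6] = OUT[B5] = {a@B2, b@B5, c@B5, f@B3}
Applying B6's transfer function to that IN value gives OUT[B6] (row B6 above).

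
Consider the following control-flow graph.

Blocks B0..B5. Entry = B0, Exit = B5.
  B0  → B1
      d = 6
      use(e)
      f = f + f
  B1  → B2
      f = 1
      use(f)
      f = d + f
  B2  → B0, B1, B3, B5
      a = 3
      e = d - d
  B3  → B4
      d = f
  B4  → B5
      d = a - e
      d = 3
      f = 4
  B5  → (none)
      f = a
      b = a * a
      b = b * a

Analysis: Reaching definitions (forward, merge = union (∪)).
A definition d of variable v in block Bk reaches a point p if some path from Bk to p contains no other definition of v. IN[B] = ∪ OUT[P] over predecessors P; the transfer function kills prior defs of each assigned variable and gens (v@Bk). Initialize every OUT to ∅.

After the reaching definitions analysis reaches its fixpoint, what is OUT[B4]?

Converged values:
  B0:  IN={a@B2, d@B0, e@B2, f@B1}  OUT={a@B2, d@B0, e@B2, f@B0}
  B1:  IN={a@B2, d@B0, e@B2, f@B0, f@B1}  OUT={a@B2, d@B0, e@B2, f@B1}
  B2:  IN={a@B2, d@B0, e@B2, f@B1}  OUT={a@B2, d@B0, e@B2, f@B1}
  B3:  IN={a@B2, d@B0, e@B2, f@B1}  OUT={a@B2, d@B3, e@B2, f@B1}
  B4:  IN={a@B2, d@B3, e@B2, f@B1}  OUT={a@B2, d@B4, e@B2, f@B4}
  B5:  IN={a@B2, d@B0, d@B4, e@B2, f@B1, f@B4}  OUT={a@B2, b@B5, d@B0, d@B4, e@B2, f@B5}

Merge at B4: IN[B4] = OUT[B3] = {a@B2, d@B3, e@B2, f@B1}
Applying B4's transfer function to that IN value gives OUT[B4] (row B4 above).

Answer: {a@B2, d@B4, e@B2, f@B4}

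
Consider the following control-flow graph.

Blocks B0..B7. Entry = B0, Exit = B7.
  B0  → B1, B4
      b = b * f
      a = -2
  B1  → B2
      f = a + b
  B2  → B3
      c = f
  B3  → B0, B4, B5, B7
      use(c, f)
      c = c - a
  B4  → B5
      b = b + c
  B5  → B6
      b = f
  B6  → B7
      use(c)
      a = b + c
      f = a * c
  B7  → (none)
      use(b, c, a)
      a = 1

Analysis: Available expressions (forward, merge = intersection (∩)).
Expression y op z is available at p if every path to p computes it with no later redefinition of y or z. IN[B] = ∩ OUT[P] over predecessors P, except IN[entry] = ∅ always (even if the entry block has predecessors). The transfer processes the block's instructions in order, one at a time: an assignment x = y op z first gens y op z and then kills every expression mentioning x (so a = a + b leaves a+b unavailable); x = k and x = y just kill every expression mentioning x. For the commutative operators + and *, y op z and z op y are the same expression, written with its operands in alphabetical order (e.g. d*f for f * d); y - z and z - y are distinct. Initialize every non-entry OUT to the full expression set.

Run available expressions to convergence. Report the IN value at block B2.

Answer: {a+b}

Working:
Fixpoint table:
  B0:   IN={}   OUT={}
  B1:   IN={}   OUT={a+b}
  B2:   IN={a+b}   OUT={a+b}
  B3:   IN={a+b}   OUT={a+b}
  B4:   IN={}   OUT={}
  B5:   IN={}   OUT={}
  B6:   IN={}   OUT={a*c, b+c}
  B7:   IN={}   OUT={}

Merge at B2: IN[B2] = OUT[B1] = {a+b}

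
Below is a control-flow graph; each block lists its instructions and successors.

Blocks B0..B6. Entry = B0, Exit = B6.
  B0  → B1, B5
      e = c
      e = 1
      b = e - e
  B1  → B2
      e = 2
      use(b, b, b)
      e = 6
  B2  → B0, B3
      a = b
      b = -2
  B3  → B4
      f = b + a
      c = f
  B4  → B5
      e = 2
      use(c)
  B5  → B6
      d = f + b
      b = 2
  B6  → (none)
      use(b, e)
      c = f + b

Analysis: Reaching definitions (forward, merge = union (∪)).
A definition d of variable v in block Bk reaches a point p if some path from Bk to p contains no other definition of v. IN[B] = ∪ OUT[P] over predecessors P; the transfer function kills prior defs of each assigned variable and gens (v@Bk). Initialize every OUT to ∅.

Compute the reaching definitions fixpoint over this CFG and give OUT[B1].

Fixpoint table:
  B0:   IN={a@B2, b@B2, e@B1}   OUT={a@B2, b@B0, e@B0}
  B1:   IN={a@B2, b@B0, e@B0}   OUT={a@B2, b@B0, e@B1}
  B2:   IN={a@B2, b@B0, e@B1}   OUT={a@B2, b@B2, e@B1}
  B3:   IN={a@B2, b@B2, e@B1}   OUT={a@B2, b@B2, c@B3, e@B1, f@B3}
  B4:   IN={a@B2, b@B2, c@B3, e@B1, f@B3}   OUT={a@B2, b@B2, c@B3, e@B4, f@B3}
  B5:   IN={a@B2, b@B0, b@B2, c@B3, e@B0, e@B4, f@B3}   OUT={a@B2, b@B5, c@B3, d@B5, e@B0, e@B4, f@B3}
  B6:   IN={a@B2, b@B5, c@B3, d@B5, e@B0, e@B4, f@B3}   OUT={a@B2, b@B5, c@B6, d@B5, e@B0, e@B4, f@B3}

Merge at B1: IN[B1] = OUT[B0] = {a@B2, b@B0, e@B0}
Applying B1's transfer function to that IN value gives OUT[B1] (row B1 above).

Answer: {a@B2, b@B0, e@B1}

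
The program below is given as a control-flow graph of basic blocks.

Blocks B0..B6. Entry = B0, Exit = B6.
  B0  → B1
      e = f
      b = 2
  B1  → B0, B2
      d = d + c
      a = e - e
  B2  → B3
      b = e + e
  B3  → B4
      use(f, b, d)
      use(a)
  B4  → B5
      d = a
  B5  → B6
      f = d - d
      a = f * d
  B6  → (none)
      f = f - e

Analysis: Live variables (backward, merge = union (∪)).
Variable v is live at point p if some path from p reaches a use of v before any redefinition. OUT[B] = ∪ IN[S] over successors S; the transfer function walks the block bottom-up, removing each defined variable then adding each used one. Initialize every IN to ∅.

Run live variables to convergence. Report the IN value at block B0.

Answer: {c, d, f}

Working:
Converged values:
  B0: | IN={c, d, f} | OUT={c, d, e, f}
  B1: | IN={c, d, e, f} | OUT={a, c, d, e, f}
  B2: | IN={a, d, e, f} | OUT={a, b, d, e, f}
  B3: | IN={a, b, d, e, f} | OUT={a, e}
  B4: | IN={a, e} | OUT={d, e}
  B5: | IN={d, e} | OUT={e, f}
  B6: | IN={e, f} | OUT={}

Merge at B0: OUT[B0] = IN[B1] = {c, d, e, f}
Applying B0's transfer function to that OUT value gives IN[B0] (row B0 above).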